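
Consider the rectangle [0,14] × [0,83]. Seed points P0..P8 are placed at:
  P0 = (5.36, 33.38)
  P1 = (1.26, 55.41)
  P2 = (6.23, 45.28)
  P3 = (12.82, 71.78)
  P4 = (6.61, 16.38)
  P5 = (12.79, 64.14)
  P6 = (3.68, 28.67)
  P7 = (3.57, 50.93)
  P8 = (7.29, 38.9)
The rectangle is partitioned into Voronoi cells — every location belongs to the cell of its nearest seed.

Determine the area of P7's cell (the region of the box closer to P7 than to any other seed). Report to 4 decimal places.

1. box [0,14]×[0,83]: [(0, 0) (14, 0) (14, 83) (0, 83)]
2. ⊥bis P7·P0 via (4.465,42.155): [(0, 41.6996) (14, 43.1275) (14, 83) (0, 83)]  |A|=568.2102
3. ⊥bis P7·P1 via (2.415,53.17): [(0, 51.9248) (0, 41.6996) (14, 43.1275) (14, 59.1435)]  |A|=183.6882
4. ⊥bis P7·P2 via (4.9,48.105): [(0, 51.9248) (0, 45.7981) (14, 52.3892) (14, 59.1435)]  |A|=90.1666
5. ⊥bis P7·P3 via (8.195,61.355): [(13.6207, 58.9479) (0, 51.9248) (0, 45.7981) (14, 52.3892) (14, 58.7796)]  |A|=90.0975
6. ⊥bis P7·P4 via (5.09,33.655): [(13.6207, 58.9479) (0, 51.9248) (0, 45.7981) (14, 52.3892) (14, 58.7796)]  |A|=90.0975
7. ⊥bis P7·P5 via (8.18,57.535): [(9.3274, 56.7342) (0, 51.9248) (0, 45.7981) (14, 52.3892) (14, 53.4729)]  |A|=76.9182
8. ⊥bis P7·P6 via (3.625,39.8): [(9.3274, 56.7342) (0, 51.9248) (0, 45.7981) (14, 52.3892) (14, 53.4729)]  |A|=76.9182
9. ⊥bis P7·P8 via (5.43,44.915): [(9.3274, 56.7342) (0, 51.9248) (0, 45.7981) (14, 52.3892) (14, 53.4729)]  |A|=76.9182
10. canonical 5-gon: [(9.3274, 56.7342) (0, 51.9248) (0, 45.7981) (14, 52.3892) (14, 53.4729)]
11. shoelace: 76.9182

Area of P7's cell: 76.9182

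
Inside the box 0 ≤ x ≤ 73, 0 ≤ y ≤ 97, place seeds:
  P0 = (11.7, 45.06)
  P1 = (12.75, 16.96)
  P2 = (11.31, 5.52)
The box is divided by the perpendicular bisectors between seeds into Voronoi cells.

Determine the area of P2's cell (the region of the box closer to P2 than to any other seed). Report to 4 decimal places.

1. box [0,73]×[0,97]: [(0, 0) (73, 0) (73, 97) (0, 97)]
2. ⊥bis P2·P0 via (11.505,25.29): [(0, 25.4035) (0, 0) (73, 0) (73, 24.6834)]  |A|=1828.1728
3. ⊥bis P2·P1 via (12.03,11.24): [(0, 12.7543) (0, 0) (73, 0) (73, 3.5655)]  |A|=595.6698
4. canonical 4-gon: [(0, 12.7543) (0, 0) (73, 0) (73, 3.5655)]
5. shoelace: 595.6698

Area of P2's cell: 595.6698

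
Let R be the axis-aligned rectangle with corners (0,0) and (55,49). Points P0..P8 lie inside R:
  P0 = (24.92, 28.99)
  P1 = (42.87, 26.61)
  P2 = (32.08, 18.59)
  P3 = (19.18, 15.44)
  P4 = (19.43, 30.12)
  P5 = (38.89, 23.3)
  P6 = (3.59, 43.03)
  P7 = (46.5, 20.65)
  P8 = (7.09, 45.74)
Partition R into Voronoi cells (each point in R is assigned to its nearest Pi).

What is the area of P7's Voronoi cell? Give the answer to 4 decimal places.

Area of P7's cell: 355.3921

1. box [0,55]×[0,49]: [(0, 0) (55, 0) (55, 49) (0, 49)]
2. ⊥bis P7·P0 via (35.71,24.82): [(26.1178, 0) (55, 0) (55, 49) (45.0548, 49)]  |A|=951.2698
3. ⊥bis P7·P1 via (44.685,23.63): [(32.3456, 16.1146) (26.1178, 0) (55, 0) (55, 29.9125)]  |A|=571.5359
4. ⊥bis P7·P2 via (39.29,19.62): [(39.1948, 20.2862) (42.0929, 0) (55, 0) (55, 29.9125)]  |A|=367.3038
5. ⊥bis P7·P3 via (32.84,18.045): [(39.1948, 20.2862) (42.0929, 0) (55, 0) (55, 29.9125)]  |A|=367.3038
6. ⊥bis P7·P4 via (32.965,25.385): [(39.1948, 20.2862) (42.0929, 0) (55, 0) (55, 29.9125)]  |A|=367.3038
7. ⊥bis P7·P5 via (42.695,21.975): [(42.8908, 22.5372) (40.042, 14.3563) (42.0929, 0) (55, 0) (55, 29.9125)]  |A|=355.3921
8. ⊥bis P7·P6 via (25.045,31.84): [(42.8908, 22.5372) (40.042, 14.3563) (42.0929, 0) (55, 0) (55, 29.9125)]  |A|=355.3921
9. ⊥bis P7·P8 via (26.795,33.195): [(42.8908, 22.5372) (40.042, 14.3563) (42.0929, 0) (55, 0) (55, 29.9125)]  |A|=355.3921
10. canonical 5-gon: [(42.8908, 22.5372) (40.042, 14.3563) (42.0929, 0) (55, 0) (55, 29.9125)]
11. shoelace: 355.3921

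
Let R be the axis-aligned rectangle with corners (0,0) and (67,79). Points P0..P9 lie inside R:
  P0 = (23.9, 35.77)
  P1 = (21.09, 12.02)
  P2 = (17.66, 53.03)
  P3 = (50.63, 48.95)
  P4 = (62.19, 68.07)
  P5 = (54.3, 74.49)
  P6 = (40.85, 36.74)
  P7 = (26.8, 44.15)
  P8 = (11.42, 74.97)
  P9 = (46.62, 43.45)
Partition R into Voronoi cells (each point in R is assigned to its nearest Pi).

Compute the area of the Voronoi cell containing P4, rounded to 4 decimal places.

Area of P4's cell: 240.5583

1. box [0,67]×[0,79]: [(0, 0) (67, 0) (67, 79) (0, 79)]
2. ⊥bis P4·P0 via (43.045,51.92): [(67, 23.5226) (67, 79) (20.2013, 79)]  |A|=1298.1349
3. ⊥bis P4·P1 via (41.64,40.045): [(67, 23.5226) (67, 79) (20.2013, 79)]  |A|=1298.1349
4. ⊥bis P4·P2 via (39.925,60.55): [(42.7027, 52.3257) (67, 23.5226) (67, 79) (33.6935, 79)]  |A|=1118.1877
5. ⊥bis P4·P3 via (56.41,58.51): [(36.5607, 70.5109) (67, 52.1073) (67, 79) (33.6935, 79)]  |A|=550.6685
6. ⊥bis P4·P5 via (58.245,71.28): [(50.6754, 61.9772) (67, 52.1073) (67, 79) (64.5267, 79)]  |A|=240.5583
7. ⊥bis P4·P6 via (51.52,52.405): [(50.6754, 61.9772) (67, 52.1073) (67, 79) (64.5267, 79)]  |A|=240.5583
8. ⊥bis P4·P7 via (44.495,56.11): [(50.6754, 61.9772) (67, 52.1073) (67, 79) (64.5267, 79)]  |A|=240.5583
9. ⊥bis P4·P8 via (36.805,71.52): [(50.6754, 61.9772) (67, 52.1073) (67, 79) (64.5267, 79)]  |A|=240.5583
10. ⊥bis P4·P9 via (54.405,55.76): [(50.6754, 61.9772) (67, 52.1073) (67, 79) (64.5267, 79)]  |A|=240.5583
11. canonical 4-gon: [(50.6754, 61.9772) (67, 52.1073) (67, 79) (64.5267, 79)]
12. shoelace: 240.5583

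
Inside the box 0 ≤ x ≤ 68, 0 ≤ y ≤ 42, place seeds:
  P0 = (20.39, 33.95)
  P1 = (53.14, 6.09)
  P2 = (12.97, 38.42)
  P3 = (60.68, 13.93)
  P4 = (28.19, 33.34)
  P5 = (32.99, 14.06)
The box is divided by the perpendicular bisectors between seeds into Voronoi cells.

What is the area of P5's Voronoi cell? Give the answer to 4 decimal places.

1. box [0,68]×[0,42]: [(0, 0) (68, 0) (68, 42) (0, 42)]
2. ⊥bis P5·P0 via (26.69,24.005): [(0, 7.0973) (0, 0) (68, 0) (68, 42) (55.0964, 42)]  |A|=1894.4938
3. ⊥bis P5·P1 via (43.065,10.075): [(0, 7.0973) (0, 0) (39.08, 0) (55.6924, 42) (55.0964, 42)]  |A|=1028.7143
4. ⊥bis P5·P2 via (22.98,26.24): [(0, 7.0973) (0, 0) (39.08, 0) (55.6924, 42) (55.0964, 42)]  |A|=1028.7143
5. ⊥bis P5·P3 via (46.835,13.995): [(46.9422, 36.8345) (0, 7.0973) (0, 0) (39.08, 0) (46.8617, 19.6738)]  |A|=952.3037
6. ⊥bis P5·P4 via (30.59,23.7): [(46.8996, 27.7605) (23.3717, 21.9029) (0, 7.0973) (0, 0) (39.08, 0) (46.8617, 19.6738)]  |A|=845.6826
7. canonical 6-gon: [(46.8996, 27.7605) (23.3717, 21.9029) (0, 7.0973) (0, 0) (39.08, 0) (46.8617, 19.6738)]
8. shoelace: 845.6826

Area of P5's cell: 845.6826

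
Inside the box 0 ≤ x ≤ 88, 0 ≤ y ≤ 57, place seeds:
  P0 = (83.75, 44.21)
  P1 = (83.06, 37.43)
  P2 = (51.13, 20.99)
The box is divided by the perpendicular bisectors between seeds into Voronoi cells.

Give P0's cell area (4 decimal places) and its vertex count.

Area of P0's cell: 495.4748 (4 vertices)

1. box [0,88]×[0,57]: [(0, 0) (88, 0) (88, 57) (0, 57)]
2. ⊥bis P0·P1 via (83.405,40.82): [(0, 49.3081) (88, 40.3524) (88, 57) (0, 57)]  |A|=1070.9386
3. ⊥bis P0·P2 via (67.44,32.6): [(59.8849, 43.2136) (88, 40.3524) (88, 57) (50.0713, 57)]  |A|=495.4748
4. canonical 4-gon: [(59.8849, 43.2136) (88, 40.3524) (88, 57) (50.0713, 57)]
5. shoelace: 495.4748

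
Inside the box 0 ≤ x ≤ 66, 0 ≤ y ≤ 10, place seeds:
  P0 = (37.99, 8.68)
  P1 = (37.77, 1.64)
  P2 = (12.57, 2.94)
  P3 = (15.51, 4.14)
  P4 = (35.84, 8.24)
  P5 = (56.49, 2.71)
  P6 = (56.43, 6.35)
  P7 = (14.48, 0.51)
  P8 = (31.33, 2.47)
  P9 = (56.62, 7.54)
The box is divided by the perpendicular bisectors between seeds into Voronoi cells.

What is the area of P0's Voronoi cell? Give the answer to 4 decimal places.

1. box [0,66]×[0,10]: [(0, 0) (66, 0) (66, 10) (0, 10)]
2. ⊥bis P0·P1 via (37.88,5.16): [(0, 6.3437) (66, 4.2813) (66, 10) (0, 10)]  |A|=309.375
3. ⊥bis P0·P2 via (25.28,5.81): [(25.3383, 5.5519) (66, 4.2813) (66, 10) (24.3339, 10)]  |A|=208.9341
4. ⊥bis P0·P3 via (26.75,6.41): [(26.9334, 5.5021) (66, 4.2813) (66, 10) (26.025, 10)]  |A|=201.6084
5. ⊥bis P0·P4 via (36.915,8.46): [(37.5885, 5.1691) (66, 4.2813) (66, 10) (36.5998, 10)]  |A|=152.2537
6. ⊥bis P0·P5 via (47.24,5.695): [(37.5885, 5.1691) (46.9756, 4.8758) (48.6292, 10) (36.5998, 10)]  |A|=53.3499
7. ⊥bis P0·P6 via (47.21,7.515): [(37.5885, 5.1691) (46.8769, 4.8788) (47.524, 10) (36.5998, 10)]  |A|=50.2643
8. ⊥bis P0·P7 via (26.235,4.595): [(37.5885, 5.1691) (46.8769, 4.8788) (47.524, 10) (36.5998, 10)]  |A|=50.2643
9. ⊥bis P0·P8 via (34.66,5.575): [(37.5885, 5.1691) (46.8769, 4.8788) (47.524, 10) (36.5998, 10)]  |A|=50.2643
10. ⊥bis P0·P9 via (47.305,8.11): [(37.5885, 5.1691) (46.8769, 4.8788) (47.3236, 8.4141) (47.4207, 10) (36.5998, 10)]  |A|=50.1824
11. canonical 5-gon: [(37.5885, 5.1691) (46.8769, 4.8788) (47.3236, 8.4141) (47.4207, 10) (36.5998, 10)]
12. shoelace: 50.1824

Area of P0's cell: 50.1824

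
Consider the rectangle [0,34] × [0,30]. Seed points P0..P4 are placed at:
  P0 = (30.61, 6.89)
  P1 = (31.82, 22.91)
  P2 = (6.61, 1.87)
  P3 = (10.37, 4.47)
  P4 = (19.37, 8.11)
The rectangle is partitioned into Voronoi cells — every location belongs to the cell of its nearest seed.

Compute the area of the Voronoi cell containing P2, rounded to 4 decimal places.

Area of P2's cell: 82.5071

1. box [0,34]×[0,30]: [(0, 0) (34, 0) (34, 30) (0, 30)]
2. ⊥bis P2·P0 via (18.61,4.38): [(0, 0) (19.5261, 0) (13.2511, 30) (0, 30)]  |A|=491.6595
3. ⊥bis P2·P1 via (19.215,12.39): [(0, 0) (19.5261, 0) (16.1719, 16.0362) (4.5179, 30) (0, 30)]  |A|=430.6847
4. ⊥bis P2·P3 via (8.49,3.17): [(0, 15.4478) (0, 0) (10.682, 0)]  |A|=82.5071
5. ⊥bis P2·P4 via (12.99,4.99): [(0, 15.4478) (0, 0) (10.682, 0)]  |A|=82.5071
6. canonical 3-gon: [(0, 15.4478) (0, 0) (10.682, 0)]
7. shoelace: 82.5071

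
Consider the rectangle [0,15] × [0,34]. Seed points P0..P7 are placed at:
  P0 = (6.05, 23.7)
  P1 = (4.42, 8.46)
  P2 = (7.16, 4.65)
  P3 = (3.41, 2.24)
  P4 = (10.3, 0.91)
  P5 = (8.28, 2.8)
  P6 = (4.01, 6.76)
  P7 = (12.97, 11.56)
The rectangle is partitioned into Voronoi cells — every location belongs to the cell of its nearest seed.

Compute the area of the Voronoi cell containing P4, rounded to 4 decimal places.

Area of P4's cell: 27.1294

1. box [0,15]×[0,34]: [(0, 0) (15, 0) (15, 34) (0, 34)]
2. ⊥bis P4·P0 via (8.175,12.305): [(0, 10.7805) (0, 0) (15, 0) (15, 13.5778)]  |A|=182.6868
3. ⊥bis P4·P1 via (7.36,4.685): [(1.3444, 0) (15, 0) (15, 10.6351)]  |A|=72.6143
4. ⊥bis P4·P2 via (8.73,2.78): [(5.4188, 0) (15, 0) (15, 8.0441)]  |A|=38.5362
5. ⊥bis P4·P3 via (6.855,1.575): [(6.7699, 1.1344) (6.551, 0) (15, 0) (15, 8.0441)]  |A|=37.894
6. ⊥bis P4·P5 via (9.29,1.855): [(7.5544, 0) (15, 0) (15, 7.9578)]  |A|=29.6252
7. ⊥bis P4·P6 via (7.155,3.835): [(7.5544, 0) (15, 0) (15, 7.9578)]  |A|=29.6252
8. ⊥bis P4·P7 via (11.635,6.235): [(13.055, 5.879) (7.5544, 0) (15, 0) (15, 5.3914)]  |A|=27.1294
9. canonical 4-gon: [(13.055, 5.879) (7.5544, 0) (15, 0) (15, 5.3914)]
10. shoelace: 27.1294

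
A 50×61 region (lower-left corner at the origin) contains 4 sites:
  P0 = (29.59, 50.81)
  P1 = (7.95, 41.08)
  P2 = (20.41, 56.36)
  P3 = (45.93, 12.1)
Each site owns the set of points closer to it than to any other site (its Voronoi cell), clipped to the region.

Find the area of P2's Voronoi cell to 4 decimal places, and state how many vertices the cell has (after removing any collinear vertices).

1. box [0,50]×[0,61]: [(0, 0) (50, 0) (50, 61) (0, 61)]
2. ⊥bis P2·P0 via (25,53.585): [(0, 12.2336) (29.4829, 61) (0, 61)]  |A|=718.8873
3. ⊥bis P2·P1 via (14.18,48.72): [(0, 60.283) (19.4571, 44.4168) (29.4829, 61) (0, 61)]  |A|=251.436
4. ⊥bis P2·P3 via (33.17,34.23): [(0, 60.283) (19.4571, 44.4168) (29.4829, 61) (0, 61)]  |A|=251.436
5. canonical 4-gon: [(0, 60.283) (19.4571, 44.4168) (29.4829, 61) (0, 61)]
6. shoelace: 251.436

Area of P2's cell: 251.4360 (4 vertices)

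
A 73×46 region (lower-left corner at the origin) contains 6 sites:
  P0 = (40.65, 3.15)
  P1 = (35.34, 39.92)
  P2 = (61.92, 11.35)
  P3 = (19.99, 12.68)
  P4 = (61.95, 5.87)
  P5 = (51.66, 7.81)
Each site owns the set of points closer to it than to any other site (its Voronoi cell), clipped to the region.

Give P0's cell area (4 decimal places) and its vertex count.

Area of P0's cell: 264.4537 (4 vertices)

1. box [0,73]×[0,46]: [(0, 0) (73, 0) (73, 46) (0, 46)]
2. ⊥bis P0·P1 via (37.995,21.535): [(0, 16.0481) (0, 0) (73, 0) (73, 26.5901)]  |A|=1556.2947
3. ⊥bis P0·P2 via (51.285,7.25): [(45.3674, 22.5997) (0, 16.0481) (0, 0) (54.08, 0)]  |A|=975.1252
4. ⊥bis P0·P3 via (30.32,7.915): [(45.3674, 22.5997) (36.5032, 21.3196) (26.669, 0) (54.08, 0)]  |A|=397.9358
5. ⊥bis P0·P4 via (51.3,4.51): [(50.7842, 8.549) (45.3674, 22.5997) (36.5032, 21.3196) (26.669, 0) (51.8759, 0)]  |A|=388.5145
6. ⊥bis P0·P5 via (46.155,5.48): [(39.2811, 21.7207) (36.5032, 21.3196) (26.669, 0) (48.4744, 0)]  |A|=264.4537
7. canonical 4-gon: [(39.2811, 21.7207) (36.5032, 21.3196) (26.669, 0) (48.4744, 0)]
8. shoelace: 264.4537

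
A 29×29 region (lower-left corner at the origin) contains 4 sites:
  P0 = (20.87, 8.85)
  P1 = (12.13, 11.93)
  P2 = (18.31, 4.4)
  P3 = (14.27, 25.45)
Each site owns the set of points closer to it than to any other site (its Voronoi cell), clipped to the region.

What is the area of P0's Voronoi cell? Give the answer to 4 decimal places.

Area of P0's cell: 172.3862

1. box [0,29]×[0,29]: [(0, 0) (29, 0) (29, 29) (0, 29)]
2. ⊥bis P0·P1 via (16.5,10.39): [(12.8385, 0) (29, 0) (29, 29) (23.0582, 29)]  |A|=320.4971
3. ⊥bis P0·P2 via (19.59,6.625): [(15.9177, 8.7376) (29, 1.2116) (29, 29) (23.0582, 29)]  |A|=241.9655
4. ⊥bis P0·P3 via (17.57,17.15): [(19.0961, 17.7567) (15.9177, 8.7376) (29, 1.2116) (29, 21.6945)]  |A|=172.3862
5. canonical 4-gon: [(19.0961, 17.7567) (15.9177, 8.7376) (29, 1.2116) (29, 21.6945)]
6. shoelace: 172.3862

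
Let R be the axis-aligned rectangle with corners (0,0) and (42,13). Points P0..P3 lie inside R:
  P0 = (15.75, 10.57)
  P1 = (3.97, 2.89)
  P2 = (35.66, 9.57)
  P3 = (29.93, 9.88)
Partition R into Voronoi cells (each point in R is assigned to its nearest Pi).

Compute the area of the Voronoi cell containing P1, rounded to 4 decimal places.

1. box [0,42]×[0,13]: [(0, 0) (42, 0) (42, 13) (0, 13)]
2. ⊥bis P1·P0 via (9.86,6.73): [(0, 0) (14.2476, 0) (5.7723, 13) (0, 13)]  |A|=130.1293
3. ⊥bis P1·P2 via (19.815,6.23): [(0, 0) (14.2476, 0) (5.7723, 13) (0, 13)]  |A|=130.1293
4. ⊥bis P1·P3 via (16.95,6.385): [(0, 0) (14.2476, 0) (5.7723, 13) (0, 13)]  |A|=130.1293
5. canonical 4-gon: [(0, 0) (14.2476, 0) (5.7723, 13) (0, 13)]
6. shoelace: 130.1293

Area of P1's cell: 130.1293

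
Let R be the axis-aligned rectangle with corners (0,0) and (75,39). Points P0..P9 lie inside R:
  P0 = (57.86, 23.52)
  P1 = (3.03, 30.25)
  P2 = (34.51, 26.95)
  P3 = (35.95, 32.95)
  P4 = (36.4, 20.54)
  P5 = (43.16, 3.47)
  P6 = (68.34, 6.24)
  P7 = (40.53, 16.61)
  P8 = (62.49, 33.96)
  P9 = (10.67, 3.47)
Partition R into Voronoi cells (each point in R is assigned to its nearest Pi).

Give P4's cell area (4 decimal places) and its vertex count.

1. box [0,75]×[0,39]: [(0, 0) (75, 0) (75, 39) (0, 39)]
2. ⊥bis P4·P0 via (47.13,22.03): [(0, 0) (50.1892, 0) (44.7735, 39) (0, 39)]  |A|=1851.7716
3. ⊥bis P4·P1 via (19.715,25.395): [(12.3256, 0) (50.1892, 0) (44.7735, 39) (23.6738, 39)]  |A|=1149.7844
4. ⊥bis P4·P2 via (35.455,23.745): [(17.7127, 18.5136) (12.3256, 0) (50.1892, 0) (46.442, 26.9845)]  |A|=753.9912
5. ⊥bis P4·P3 via (36.175,26.745): [(17.7127, 18.5136) (12.3256, 0) (50.1892, 0) (46.442, 26.9845)]  |A|=753.9912
6. ⊥bis P4·P5 via (39.78,12.005): [(17.7127, 18.5136) (12.698, 1.2801) (48.0664, 15.2866) (46.442, 26.9845)]  |A|=444.5603
7. ⊥bis P4·P6 via (52.37,13.39): [(17.7127, 18.5136) (12.698, 1.2801) (48.0664, 15.2866) (46.442, 26.9845)]  |A|=444.5603
8. ⊥bis P4·P7 via (38.465,18.575): [(17.7127, 18.5136) (12.698, 1.2801) (27.6373, 7.1963) (46.4452, 26.9613) (46.442, 26.9845)]  |A|=318.7498
9. ⊥bis P4·P8 via (49.445,27.25): [(17.7127, 18.5136) (12.698, 1.2801) (27.6373, 7.1963) (46.4452, 26.9613) (46.442, 26.9845)]  |A|=318.7498
10. ⊥bis P4·P9 via (23.535,12.005): [(18.9709, 18.8846) (26.915, 6.9102) (27.6373, 7.1963) (46.4452, 26.9613) (46.442, 26.9845)]  |A|=201.3554
11. canonical 5-gon: [(18.9709, 18.8846) (26.915, 6.9102) (27.6373, 7.1963) (46.4452, 26.9613) (46.442, 26.9845)]
12. shoelace: 201.3554

Area of P4's cell: 201.3554 (5 vertices)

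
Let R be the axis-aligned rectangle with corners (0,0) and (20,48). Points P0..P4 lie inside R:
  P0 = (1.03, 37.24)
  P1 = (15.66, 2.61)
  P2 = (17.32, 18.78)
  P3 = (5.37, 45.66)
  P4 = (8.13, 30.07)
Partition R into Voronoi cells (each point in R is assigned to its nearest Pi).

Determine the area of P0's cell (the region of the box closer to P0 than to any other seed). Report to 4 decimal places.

1. box [0,20]×[0,48]: [(0, 0) (20, 0) (20, 48) (0, 48)]
2. ⊥bis P0·P1 via (8.345,19.925): [(0, 16.3995) (20, 24.8488) (20, 48) (0, 48)]  |A|=547.5164
3. ⊥bis P0·P2 via (9.175,28.01): [(0, 19.9135) (20, 37.5625) (20, 48) (0, 48)]  |A|=385.2396
4. ⊥bis P0·P3 via (3.2,41.45): [(0, 43.0994) (0, 19.9135) (16.5864, 34.5501)]  |A|=192.2846
5. ⊥bis P0·P4 via (4.58,33.655): [(9.2847, 38.3137) (0, 43.0994) (0, 29.1197)]  |A|=64.8983
6. canonical 3-gon: [(9.2847, 38.3137) (0, 43.0994) (0, 29.1197)]
7. shoelace: 64.8983

Area of P0's cell: 64.8983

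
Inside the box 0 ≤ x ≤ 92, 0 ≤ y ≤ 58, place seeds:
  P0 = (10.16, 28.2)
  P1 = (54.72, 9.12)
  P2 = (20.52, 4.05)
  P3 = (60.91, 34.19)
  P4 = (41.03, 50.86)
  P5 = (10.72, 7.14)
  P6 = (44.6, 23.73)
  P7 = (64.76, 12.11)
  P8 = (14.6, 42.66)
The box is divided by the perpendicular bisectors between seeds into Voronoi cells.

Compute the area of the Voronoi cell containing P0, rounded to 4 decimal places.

1. box [0,92]×[0,58]: [(0, 0) (92, 0) (92, 58) (0, 58)]
2. ⊥bis P0·P1 via (32.44,18.66): [(0, 0) (24.45, 0) (49.2849, 58) (0, 58)]  |A|=2138.3121
3. ⊥bis P0·P2 via (15.34,16.125): [(0, 9.5444) (34.9581, 24.5409) (49.2849, 58) (0, 58)]  |A|=1671.4729
4. ⊥bis P0·P3 via (35.535,31.195): [(0, 9.5444) (34.9581, 24.5409) (36.026, 27.0349) (32.3712, 58) (0, 58)]  |A|=1409.6064
5. ⊥bis P0·P4 via (25.595,39.53): [(0, 9.5444) (34.9581, 24.5409) (35.5622, 25.9516) (12.0372, 58) (0, 58)]  |A|=1074.6084
6. ⊥bis P0·P5 via (10.44,17.67): [(0, 17.3924) (19.5033, 17.911) (34.9581, 24.5409) (35.5622, 25.9516) (12.0372, 58) (0, 58)]  |A|=998.0771
7. ⊥bis P0·P6 via (27.38,25.965): [(0, 17.3924) (19.5033, 17.911) (26.7374, 21.0143) (28.6079, 35.4255) (12.0372, 58) (0, 58)]  |A|=934.3739
8. ⊥bis P0·P7 via (37.46,20.155): [(0, 17.3924) (19.5033, 17.911) (26.7374, 21.0143) (28.6079, 35.4255) (12.0372, 58) (0, 58)]  |A|=934.3739
9. ⊥bis P0·P8 via (12.38,35.43): [(0, 39.2313) (0, 17.3924) (19.5033, 17.911) (26.7374, 21.0143) (27.9865, 30.638)]  |A|=460.3781
10. canonical 5-gon: [(0, 39.2313) (0, 17.3924) (19.5033, 17.911) (26.7374, 21.0143) (27.9865, 30.638)]
11. shoelace: 460.3781

Area of P0's cell: 460.3781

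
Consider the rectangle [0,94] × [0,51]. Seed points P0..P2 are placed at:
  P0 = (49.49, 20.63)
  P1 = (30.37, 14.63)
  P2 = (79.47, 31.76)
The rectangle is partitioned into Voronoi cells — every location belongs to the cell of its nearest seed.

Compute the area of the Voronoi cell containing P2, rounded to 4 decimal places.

Area of P2's cell: 1492.3611

1. box [0,94]×[0,51]: [(0, 0) (94, 0) (94, 51) (0, 51)]
2. ⊥bis P2·P0 via (64.48,26.195): [(74.2048, 0) (94, 0) (94, 51) (55.2712, 51)]  |A|=1492.3611
3. ⊥bis P2·P1 via (54.92,23.195): [(74.2048, 0) (94, 0) (94, 51) (55.2712, 51)]  |A|=1492.3611
4. canonical 4-gon: [(74.2048, 0) (94, 0) (94, 51) (55.2712, 51)]
5. shoelace: 1492.3611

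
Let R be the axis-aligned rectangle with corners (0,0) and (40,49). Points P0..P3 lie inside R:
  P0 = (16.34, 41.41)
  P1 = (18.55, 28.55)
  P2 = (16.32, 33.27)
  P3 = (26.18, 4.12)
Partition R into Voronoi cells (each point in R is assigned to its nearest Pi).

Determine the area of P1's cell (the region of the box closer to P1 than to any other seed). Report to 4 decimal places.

Area of P1's cell: 648.7599

1. box [0,40]×[0,49]: [(0, 0) (40, 0) (40, 49) (0, 49)]
2. ⊥bis P1·P0 via (17.445,34.98): [(0, 31.9821) (0, 0) (40, 0) (40, 38.8561)]  |A|=1416.7631
3. ⊥bis P1·P2 via (17.435,30.91): [(30.9686, 37.304) (0, 22.6727) (0, 0) (40, 0) (40, 38.8561)]  |A|=1272.6144
4. ⊥bis P1·P3 via (22.365,16.335): [(30.9686, 37.304) (0, 22.6727) (0, 9.3499) (40, 21.8428) (40, 38.8561)]  |A|=648.7599
5. canonical 5-gon: [(30.9686, 37.304) (0, 22.6727) (0, 9.3499) (40, 21.8428) (40, 38.8561)]
6. shoelace: 648.7599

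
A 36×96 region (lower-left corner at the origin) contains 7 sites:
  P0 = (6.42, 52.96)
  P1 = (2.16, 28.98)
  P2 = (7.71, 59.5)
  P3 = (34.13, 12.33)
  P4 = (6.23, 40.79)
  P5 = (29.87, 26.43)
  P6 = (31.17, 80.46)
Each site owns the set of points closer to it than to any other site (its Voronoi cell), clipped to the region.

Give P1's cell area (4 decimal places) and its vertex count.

1. box [0,36]×[0,96]: [(0, 0) (36, 0) (36, 96) (0, 96)]
2. ⊥bis P1·P0 via (4.29,40.97): [(0, 41.7321) (0, 0) (36, 0) (36, 35.3368)]  |A|=1387.24
3. ⊥bis P1·P2 via (4.935,44.24): [(0, 41.7321) (0, 0) (36, 0) (36, 35.3368)]  |A|=1387.24
4. ⊥bis P1·P3 via (18.145,20.655): [(26.6558, 36.9968) (0, 41.7321) (0, 0) (7.3879, 0)]  |A|=692.8648
5. ⊥bis P1·P4 via (4.195,34.885): [(22.3055, 28.6437) (0, 36.3307) (0, 0) (7.3879, 0)]  |A|=510.9953
6. ⊥bis P1·P5 via (16.015,27.705): [(14.7698, 14.1743) (16.2921, 30.7161) (0, 36.3307) (0, 0) (7.3879, 0)]  |A|=459.6816
7. ⊥bis P1·P6 via (16.665,54.72): [(14.7698, 14.1743) (16.2921, 30.7161) (0, 36.3307) (0, 0) (7.3879, 0)]  |A|=459.6816
8. canonical 5-gon: [(14.7698, 14.1743) (16.2921, 30.7161) (0, 36.3307) (0, 0) (7.3879, 0)]
9. shoelace: 459.6816

Area of P1's cell: 459.6816 (5 vertices)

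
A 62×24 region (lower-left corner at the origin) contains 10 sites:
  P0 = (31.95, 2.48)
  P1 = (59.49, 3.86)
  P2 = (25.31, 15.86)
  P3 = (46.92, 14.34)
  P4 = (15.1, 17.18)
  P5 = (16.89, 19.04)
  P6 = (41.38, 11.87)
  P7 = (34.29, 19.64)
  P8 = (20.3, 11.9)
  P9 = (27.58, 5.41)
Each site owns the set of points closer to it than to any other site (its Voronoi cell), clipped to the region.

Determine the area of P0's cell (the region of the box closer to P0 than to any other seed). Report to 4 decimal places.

1. box [0,62]×[0,24]: [(0, 0) (62, 0) (62, 24) (0, 24)]
2. ⊥bis P0·P1 via (45.72,3.17): [(0, 0) (45.8788, 0) (44.6762, 24) (0, 24)]  |A|=1086.6609
3. ⊥bis P0·P2 via (28.63,9.17): [(10.1519, 0) (45.8788, 0) (45.012, 17.2998)]  |A|=309.034
4. ⊥bis P0·P3 via (39.435,8.41): [(35.9535, 12.8044) (10.1519, 0) (45.8788, 0) (45.8641, 0.2951)]  |A|=230.1007
5. ⊥bis P0·P4 via (23.525,9.83): [(35.9535, 12.8044) (18.612, 4.1984) (14.9493, 0) (45.8788, 0) (45.8641, 0.2951)]  |A|=220.03
6. ⊥bis P0·P5 via (24.42,10.76): [(35.9535, 12.8044) (18.612, 4.1984) (14.9493, 0) (45.8788, 0) (45.8641, 0.2951)]  |A|=220.03
7. ⊥bis P0·P6 via (36.665,7.175): [(32.6781, 11.1789) (18.612, 4.1984) (14.9493, 0) (43.8096, 0)]  |A|=178.0573
8. ⊥bis P0·P7 via (33.12,11.06): [(32.7456, 11.111) (32.5854, 11.1329) (18.612, 4.1984) (14.9493, 0) (43.8096, 0)]  |A|=178.0526
9. ⊥bis P0·P8 via (26.125,7.19): [(32.7456, 11.111) (32.5854, 11.1329) (27.1201, 8.4207) (20.3113, 0) (43.8096, 0)]  |A|=145.3487
10. ⊥bis P0·P9 via (29.765,3.945): [(33.8357, 10.0163) (27.12, 0) (43.8096, 0)]  |A|=83.5844
11. canonical 3-gon: [(33.8357, 10.0163) (27.12, 0) (43.8096, 0)]
12. shoelace: 83.5844

Area of P0's cell: 83.5844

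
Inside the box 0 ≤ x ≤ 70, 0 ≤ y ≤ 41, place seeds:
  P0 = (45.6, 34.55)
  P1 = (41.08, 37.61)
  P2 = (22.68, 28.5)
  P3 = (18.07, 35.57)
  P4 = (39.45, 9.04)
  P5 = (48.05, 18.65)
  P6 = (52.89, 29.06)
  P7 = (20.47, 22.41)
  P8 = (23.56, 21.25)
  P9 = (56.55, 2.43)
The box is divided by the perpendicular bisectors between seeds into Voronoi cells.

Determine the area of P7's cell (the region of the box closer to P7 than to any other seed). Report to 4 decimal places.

Area of P7's cell: 501.4369

1. box [0,70]×[0,41]: [(0, 0) (70, 0) (70, 41) (0, 41)]
2. ⊥bis P7·P0 via (33.035,28.48): [(0, 0) (46.7933, 0) (26.9867, 41) (0, 41)]  |A|=1512.4917
3. ⊥bis P7·P1 via (30.775,30.01): [(0, 0) (46.7933, 0) (35.1837, 24.0321) (22.6698, 41) (0, 41)]  |A|=1475.8672
4. ⊥bis P7·P2 via (21.575,25.455): [(0, 33.2844) (0, 0) (46.7933, 0) (37.2431, 19.7692)]  |A|=1082.3396
5. ⊥bis P7·P3 via (19.27,28.99): [(14.3209, 28.0874) (0, 25.4757) (0, 0) (46.7933, 0) (37.2431, 19.7692)]  |A|=1026.4262
6. ⊥bis P7·P4 via (29.96,15.725): [(33.7116, 21.0508) (14.3209, 28.0874) (0, 25.4757) (0, 0) (18.8829, 0)]  |A|=703.8705
7. ⊥bis P7·P5 via (34.26,20.53): [(33.7116, 21.0508) (14.3209, 28.0874) (0, 25.4757) (0, 0) (18.8829, 0)]  |A|=703.8705
8. ⊥bis P7·P6 via (36.68,25.735): [(33.7116, 21.0508) (14.3209, 28.0874) (0, 25.4757) (0, 0) (18.8829, 0)]  |A|=703.8705
9. ⊥bis P7·P8 via (22.015,21.83): [(23.1599, 24.8798) (14.3209, 28.0874) (0, 25.4757) (0, 0) (13.8199, 0)]  |A|=501.4369
10. ⊥bis P7·P9 via (38.51,12.42): [(23.1599, 24.8798) (14.3209, 28.0874) (0, 25.4757) (0, 0) (13.8199, 0)]  |A|=501.4369
11. canonical 5-gon: [(23.1599, 24.8798) (14.3209, 28.0874) (0, 25.4757) (0, 0) (13.8199, 0)]
12. shoelace: 501.4369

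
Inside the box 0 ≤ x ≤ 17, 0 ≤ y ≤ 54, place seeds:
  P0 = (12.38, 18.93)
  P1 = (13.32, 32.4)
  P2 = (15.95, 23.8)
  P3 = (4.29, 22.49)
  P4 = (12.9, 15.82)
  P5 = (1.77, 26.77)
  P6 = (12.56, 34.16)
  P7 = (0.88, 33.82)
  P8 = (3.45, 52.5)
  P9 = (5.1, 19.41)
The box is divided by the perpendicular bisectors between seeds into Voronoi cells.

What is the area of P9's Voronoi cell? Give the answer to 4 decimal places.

Area of P9's cell: 115.5548

1. box [0,17]×[0,54]: [(0, 0) (17, 0) (17, 54) (0, 54)]
2. ⊥bis P9·P0 via (8.74,19.17): [(0, 0) (7.476, 0) (11.0365, 54) (0, 54)]  |A|=499.8382
3. ⊥bis P9·P1 via (9.21,25.905): [(0, 31.733) (0, 0) (7.476, 0) (9.1851, 25.9208)]  |A|=242.628
4. ⊥bis P9·P2 via (10.525,21.605): [(8.639, 26.2663) (0, 31.733) (0, 0) (7.476, 0) (9.1282, 25.0573)]  |A|=242.3824
5. ⊥bis P9·P3 via (4.695,20.95): [(0, 19.7153) (0, 0) (7.476, 0) (8.9308, 22.064)]  |A|=170.5123
6. ⊥bis P9·P4 via (9,17.615): [(0, 19.7153) (0, 0) (0.8926, 0) (8.5769, 16.6956) (8.9308, 22.064)]  |A|=115.5548
7. ⊥bis P9·P5 via (3.435,23.09): [(0, 19.7153) (0, 0) (0.8926, 0) (8.5769, 16.6956) (8.9308, 22.064)]  |A|=115.5548
8. ⊥bis P9·P6 via (8.83,26.785): [(0, 19.7153) (0, 0) (0.8926, 0) (8.5769, 16.6956) (8.9308, 22.064)]  |A|=115.5548
9. ⊥bis P9·P7 via (2.99,26.615): [(0, 19.7153) (0, 0) (0.8926, 0) (8.5769, 16.6956) (8.9308, 22.064)]  |A|=115.5548
10. ⊥bis P9·P8 via (4.275,35.955): [(0, 19.7153) (0, 0) (0.8926, 0) (8.5769, 16.6956) (8.9308, 22.064)]  |A|=115.5548
11. canonical 5-gon: [(0, 19.7153) (0, 0) (0.8926, 0) (8.5769, 16.6956) (8.9308, 22.064)]
12. shoelace: 115.5548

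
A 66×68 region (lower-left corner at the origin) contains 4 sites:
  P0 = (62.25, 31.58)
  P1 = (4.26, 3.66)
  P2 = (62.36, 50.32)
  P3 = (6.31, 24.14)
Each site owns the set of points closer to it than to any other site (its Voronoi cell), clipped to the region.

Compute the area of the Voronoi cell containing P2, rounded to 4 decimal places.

1. box [0,66]×[0,68]: [(0, 0) (66, 0) (66, 68) (0, 68)]
2. ⊥bis P2·P0 via (62.305,40.95): [(0, 41.3157) (66, 40.9283) (66, 68) (0, 68)]  |A|=1773.947
3. ⊥bis P2·P1 via (33.31,26.99): [(21.9083, 41.1871) (66, 40.9283) (66, 68) (0.3749, 68)]  |A|=1476.6165
4. ⊥bis P2·P3 via (34.335,37.23): [(32.5158, 41.1249) (66, 40.9283) (66, 68) (19.9629, 68)]  |A|=1071.8646
5. canonical 4-gon: [(32.5158, 41.1249) (66, 40.9283) (66, 68) (19.9629, 68)]
6. shoelace: 1071.8646

Area of P2's cell: 1071.8646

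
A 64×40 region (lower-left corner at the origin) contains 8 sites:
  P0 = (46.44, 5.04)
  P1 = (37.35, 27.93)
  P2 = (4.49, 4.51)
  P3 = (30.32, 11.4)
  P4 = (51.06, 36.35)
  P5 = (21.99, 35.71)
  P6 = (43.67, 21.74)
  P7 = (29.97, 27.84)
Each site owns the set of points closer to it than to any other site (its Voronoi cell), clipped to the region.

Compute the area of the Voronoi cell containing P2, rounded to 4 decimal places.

Area of P2's cell: 387.6042

1. box [0,64]×[0,40]: [(0, 0) (64, 0) (64, 40) (0, 40)]
2. ⊥bis P2·P0 via (25.465,4.775): [(0, 0) (25.5253, 0) (25.02, 40) (0, 40)]  |A|=1010.9058
3. ⊥bis P2·P1 via (20.92,16.22): [(0, 0) (25.5253, 0) (25.3998, 9.9345) (3.9715, 40) (0, 40)]  |A|=694.4895
4. ⊥bis P2·P3 via (17.405,7.955): [(0, 0) (19.5269, 0) (11.7794, 29.045) (3.9715, 40) (0, 40)]  |A|=540.9213
5. ⊥bis P2·P4 via (27.775,20.43): [(0, 0) (19.5269, 0) (11.7794, 29.045) (3.9715, 40) (0, 40)]  |A|=540.9213
6. ⊥bis P2·P5 via (13.24,20.11): [(0, 27.5363) (0, 0) (19.5269, 0) (14.3251, 19.5014)]  |A|=387.6309
7. ⊥bis P2·P6 via (24.08,13.125): [(0, 27.5363) (0, 0) (19.5269, 0) (14.3251, 19.5014)]  |A|=387.6309
8. ⊥bis P2·P7 via (17.23,16.175): [(14.0357, 19.6637) (0, 27.5363) (0, 0) (19.5269, 0) (14.3829, 19.2844)]  |A|=387.6042
9. canonical 5-gon: [(14.0357, 19.6637) (0, 27.5363) (0, 0) (19.5269, 0) (14.3829, 19.2844)]
10. shoelace: 387.6042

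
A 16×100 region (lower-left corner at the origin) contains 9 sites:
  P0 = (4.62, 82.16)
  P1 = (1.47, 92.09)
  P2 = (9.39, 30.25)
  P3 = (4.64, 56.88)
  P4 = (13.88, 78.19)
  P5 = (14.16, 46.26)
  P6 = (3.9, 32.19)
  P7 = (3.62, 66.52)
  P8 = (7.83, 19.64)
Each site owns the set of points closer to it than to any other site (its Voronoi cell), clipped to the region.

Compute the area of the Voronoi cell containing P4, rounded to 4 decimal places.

Area of P4's cell: 135.6489

1. box [0,16]×[0,100]: [(0, 0) (16, 0) (16, 100) (0, 100)]
2. ⊥bis P4·P0 via (9.25,80.175): [(0, 58.5994) (0, 0) (16, 0) (16, 95.9193)]  |A|=1236.1501
3. ⊥bis P4·P1 via (7.675,85.14): [(13.6754, 90.4972) (0, 58.5994) (0, 0) (16, 0) (16, 92.5726)]  |A|=1232.2602
4. ⊥bis P4·P2 via (11.635,54.22): [(13.6754, 90.4972) (0, 58.5994) (0, 55.3097) (16, 53.8112) (16, 92.5726)]  |A|=359.293
5. ⊥bis P4·P3 via (9.26,67.535): [(13.6754, 90.4972) (4.6819, 69.52) (16, 64.6125) (16, 92.5726)]  |A|=173.2761
6. ⊥bis P4·P5 via (14.02,62.225): [(13.6754, 90.4972) (4.6819, 69.52) (16, 64.6125) (16, 92.5726)]  |A|=173.2761
7. ⊥bis P4·P6 via (8.89,55.19): [(13.6754, 90.4972) (4.6819, 69.52) (16, 64.6125) (16, 92.5726)]  |A|=173.2761
8. ⊥bis P4·P7 via (8.75,72.355): [(13.6754, 90.4972) (6.6783, 74.1764) (16, 65.981) (16, 92.5726)]  |A|=135.6489
9. ⊥bis P4·P8 via (10.855,48.915): [(13.6754, 90.4972) (6.6783, 74.1764) (16, 65.981) (16, 92.5726)]  |A|=135.6489
10. canonical 4-gon: [(13.6754, 90.4972) (6.6783, 74.1764) (16, 65.981) (16, 92.5726)]
11. shoelace: 135.6489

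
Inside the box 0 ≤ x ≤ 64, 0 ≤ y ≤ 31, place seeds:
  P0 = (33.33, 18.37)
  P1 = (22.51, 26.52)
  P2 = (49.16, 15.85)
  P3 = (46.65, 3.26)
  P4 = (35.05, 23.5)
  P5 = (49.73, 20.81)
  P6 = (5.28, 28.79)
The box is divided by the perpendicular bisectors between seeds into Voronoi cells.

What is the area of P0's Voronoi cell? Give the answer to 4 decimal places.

1. box [0,64]×[0,31]: [(0, 0) (64, 0) (64, 31) (0, 31)]
2. ⊥bis P0·P1 via (27.92,22.445): [(11.0136, 0) (64, 0) (64, 31) (34.3639, 31)]  |A|=1280.6477
3. ⊥bis P0·P2 via (41.245,17.11): [(11.0136, 0) (38.5212, 0) (43.4562, 31) (34.3639, 31)]  |A|=567.2974
4. ⊥bis P0·P3 via (39.99,10.815): [(11.0136, 0) (27.7216, 0) (40.2842, 11.0743) (43.4562, 31) (34.3639, 31)]  |A|=507.4983
5. ⊥bis P0·P4 via (34.19,20.935): [(28.2761, 22.9178) (11.0136, 0) (27.7216, 0) (40.2842, 11.0743) (41.4656, 18.4956)]  |A|=383.8915
6. ⊥bis P0·P5 via (41.53,19.59): [(28.2761, 22.9178) (11.0136, 0) (27.7216, 0) (40.2842, 11.0743) (41.4656, 18.4956)]  |A|=383.8915
7. ⊥bis P0·P6 via (19.305,23.58): [(28.2761, 22.9178) (11.0136, 0) (27.7216, 0) (40.2842, 11.0743) (41.4656, 18.4956)]  |A|=383.8915
8. canonical 5-gon: [(28.2761, 22.9178) (11.0136, 0) (27.7216, 0) (40.2842, 11.0743) (41.4656, 18.4956)]
9. shoelace: 383.8915

Area of P0's cell: 383.8915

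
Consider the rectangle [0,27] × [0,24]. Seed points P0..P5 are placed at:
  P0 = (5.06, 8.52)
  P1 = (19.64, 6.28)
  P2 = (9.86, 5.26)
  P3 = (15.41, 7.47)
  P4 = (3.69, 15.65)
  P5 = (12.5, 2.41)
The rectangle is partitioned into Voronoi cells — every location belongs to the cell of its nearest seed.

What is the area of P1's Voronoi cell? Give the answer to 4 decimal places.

Area of P1's cell: 187.9192

1. box [0,27]×[0,24]: [(0, 0) (27, 0) (27, 24) (0, 24)]
2. ⊥bis P1·P0 via (12.35,7.4): [(11.2131, 0) (27, 0) (27, 24) (14.9003, 24)]  |A|=334.6387
3. ⊥bis P1·P2 via (14.75,5.77): [(13.6783, 16.0458) (15.3518, 0) (27, 0) (27, 24) (14.9003, 24)]  |A|=301.4345
4. ⊥bis P1·P3 via (17.525,6.875): [(15.5909, 0) (27, 0) (27, 24) (22.3427, 24)]  |A|=192.7972
5. ⊥bis P1·P4 via (11.665,10.965): [(15.5909, 0) (27, 0) (27, 24) (22.3427, 24)]  |A|=192.7972
6. ⊥bis P1·P5 via (16.07,4.345): [(16.5593, 3.4423) (18.4251, 0) (27, 0) (27, 24) (22.3427, 24)]  |A|=187.9192
7. canonical 5-gon: [(16.5593, 3.4423) (18.4251, 0) (27, 0) (27, 24) (22.3427, 24)]
8. shoelace: 187.9192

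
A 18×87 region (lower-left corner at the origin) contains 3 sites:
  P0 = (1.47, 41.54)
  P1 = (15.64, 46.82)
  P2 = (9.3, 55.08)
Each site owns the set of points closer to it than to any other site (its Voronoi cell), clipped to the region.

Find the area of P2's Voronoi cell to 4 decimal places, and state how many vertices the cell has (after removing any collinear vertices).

Area of P2's cell: 659.3513 (5 vertices)

1. box [0,18]×[0,87]: [(0, 0) (18, 0) (18, 87) (0, 87)]
2. ⊥bis P2·P0 via (5.385,48.31): [(0, 51.4241) (18, 41.0149) (18, 87) (0, 87)]  |A|=734.0491
3. ⊥bis P2·P1 via (12.47,50.95): [(0, 51.4241) (7.4641, 47.1077) (18, 55.1946) (18, 87) (0, 87)]  |A|=659.3513
4. canonical 5-gon: [(0, 51.4241) (7.4641, 47.1077) (18, 55.1946) (18, 87) (0, 87)]
5. shoelace: 659.3513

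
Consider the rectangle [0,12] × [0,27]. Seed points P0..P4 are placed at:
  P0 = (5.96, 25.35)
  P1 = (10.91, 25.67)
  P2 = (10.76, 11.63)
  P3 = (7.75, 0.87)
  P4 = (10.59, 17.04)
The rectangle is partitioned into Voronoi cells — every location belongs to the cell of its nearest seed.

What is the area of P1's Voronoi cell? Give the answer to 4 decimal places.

Area of P1's cell: 19.5893

1. box [0,12]×[0,27]: [(0, 0) (12, 0) (12, 27) (0, 27)]
2. ⊥bis P1·P0 via (8.435,25.51): [(10.0841, 0) (12, 0) (12, 27) (8.3387, 27)]  |A|=75.2921
3. ⊥bis P1·P2 via (10.835,18.65): [(8.8771, 18.6709) (12, 18.6376) (12, 27) (8.3387, 27)]  |A|=28.3052
4. ⊥bis P1·P3 via (9.33,13.27): [(8.8771, 18.6709) (12, 18.6376) (12, 27) (8.3387, 27)]  |A|=28.3052
5. ⊥bis P1·P4 via (10.75,21.355): [(8.6987, 21.4311) (12, 21.3087) (12, 27) (8.3387, 27)]  |A|=19.5893
6. canonical 4-gon: [(8.6987, 21.4311) (12, 21.3087) (12, 27) (8.3387, 27)]
7. shoelace: 19.5893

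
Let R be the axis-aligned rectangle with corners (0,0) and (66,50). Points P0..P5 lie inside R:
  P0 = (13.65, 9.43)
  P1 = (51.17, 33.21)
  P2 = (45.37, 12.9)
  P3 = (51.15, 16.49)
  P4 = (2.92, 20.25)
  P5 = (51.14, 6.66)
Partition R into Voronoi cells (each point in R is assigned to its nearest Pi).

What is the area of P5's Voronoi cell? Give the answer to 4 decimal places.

1. box [0,66]×[0,50]: [(0, 0) (66, 0) (66, 50) (0, 50)]
2. ⊥bis P5·P0 via (32.395,8.045): [(31.8006, 0) (66, 0) (66, 50) (35.4949, 50)]  |A|=1617.6128
3. ⊥bis P5·P1 via (51.155,19.935): [(33.275, 19.9552) (31.8006, 0) (66, 0) (66, 19.9182)]  |A|=667.1401
4. ⊥bis P5·P2 via (48.255,9.78): [(59.2273, 19.9259) (37.6784, 0) (66, 0) (66, 19.9182)]  |A|=349.6167
5. ⊥bis P5·P3 via (51.145,11.575): [(50.1973, 11.576) (37.6784, 0) (66, 0) (66, 11.5599)]  |A|=255.2641
6. ⊥bis P5·P4 via (27.03,13.455): [(50.1973, 11.576) (37.6784, 0) (66, 0) (66, 11.5599)]  |A|=255.2641
7. canonical 4-gon: [(50.1973, 11.576) (37.6784, 0) (66, 0) (66, 11.5599)]
8. shoelace: 255.2641

Area of P5's cell: 255.2641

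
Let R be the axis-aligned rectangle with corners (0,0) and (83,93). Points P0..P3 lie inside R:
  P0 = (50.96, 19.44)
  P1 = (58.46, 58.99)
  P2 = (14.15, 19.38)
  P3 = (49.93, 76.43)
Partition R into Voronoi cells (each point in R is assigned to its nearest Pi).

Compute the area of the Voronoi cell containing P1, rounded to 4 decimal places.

1. box [0,83]×[0,93]: [(0, 0) (83, 0) (83, 93) (0, 93)]
2. ⊥bis P1·P0 via (54.71,39.215): [(0, 49.5898) (83, 33.8503) (83, 93) (0, 93)]  |A|=4256.2353
3. ⊥bis P1·P2 via (36.305,39.185): [(0, 79.7978) (32.5159, 43.4238) (83, 33.8503) (83, 93) (0, 93)]  |A|=3765.1158
4. ⊥bis P1·P3 via (54.195,67.71): [(24.0054, 52.9441) (32.5159, 43.4238) (83, 33.8503) (83, 81.7987)]  |A|=1613.925
5. canonical 4-gon: [(24.0054, 52.9441) (32.5159, 43.4238) (83, 33.8503) (83, 81.7987)]
6. shoelace: 1613.925

Area of P1's cell: 1613.9250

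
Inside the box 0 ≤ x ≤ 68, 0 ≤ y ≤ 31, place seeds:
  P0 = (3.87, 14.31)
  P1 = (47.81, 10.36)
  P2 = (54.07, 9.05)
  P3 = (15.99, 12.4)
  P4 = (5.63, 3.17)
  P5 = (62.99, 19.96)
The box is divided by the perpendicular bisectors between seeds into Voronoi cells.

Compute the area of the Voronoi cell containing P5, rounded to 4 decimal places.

Area of P5's cell: 317.4574

1. box [0,68]×[0,31]: [(0, 0) (68, 0) (68, 31) (0, 31)]
2. ⊥bis P5·P0 via (33.43,17.135): [(35.0676, 0) (68, 0) (68, 31) (32.1049, 31)]  |A|=1066.8261
3. ⊥bis P5·P1 via (55.4,15.16): [(64.9874, 0) (68, 0) (68, 31) (45.3826, 31)]  |A|=397.2656
4. ⊥bis P5·P2 via (58.53,14.505): [(52.9066, 19.1027) (68, 6.7623) (68, 31) (45.3826, 31)]  |A|=317.4574
5. ⊥bis P5·P3 via (39.49,16.18): [(52.9066, 19.1027) (68, 6.7623) (68, 31) (45.3826, 31)]  |A|=317.4574
6. ⊥bis P5·P4 via (34.31,11.565): [(52.9066, 19.1027) (68, 6.7623) (68, 31) (45.3826, 31)]  |A|=317.4574
7. canonical 4-gon: [(52.9066, 19.1027) (68, 6.7623) (68, 31) (45.3826, 31)]
8. shoelace: 317.4574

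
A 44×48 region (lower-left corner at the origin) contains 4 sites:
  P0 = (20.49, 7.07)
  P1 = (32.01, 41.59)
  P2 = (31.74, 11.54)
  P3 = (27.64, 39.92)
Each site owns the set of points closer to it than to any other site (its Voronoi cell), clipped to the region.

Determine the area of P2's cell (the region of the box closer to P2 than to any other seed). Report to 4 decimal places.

1. box [0,44]×[0,48]: [(0, 0) (44, 0) (44, 48) (0, 48)]
2. ⊥bis P2·P0 via (26.115,9.305): [(29.8122, 0) (44, 0) (44, 48) (10.7402, 48)]  |A|=1138.743
3. ⊥bis P2·P1 via (31.875,26.565): [(19.2118, 26.6788) (29.8122, 0) (44, 0) (44, 26.4561)]  |A|=517.1555
4. ⊥bis P2·P3 via (29.69,25.73): [(35.2593, 26.5346) (20.1372, 24.3499) (29.8122, 0) (44, 0) (44, 26.4561)]  |A|=498.536
5. canonical 5-gon: [(35.2593, 26.5346) (20.1372, 24.3499) (29.8122, 0) (44, 0) (44, 26.4561)]
6. shoelace: 498.536

Area of P2's cell: 498.5360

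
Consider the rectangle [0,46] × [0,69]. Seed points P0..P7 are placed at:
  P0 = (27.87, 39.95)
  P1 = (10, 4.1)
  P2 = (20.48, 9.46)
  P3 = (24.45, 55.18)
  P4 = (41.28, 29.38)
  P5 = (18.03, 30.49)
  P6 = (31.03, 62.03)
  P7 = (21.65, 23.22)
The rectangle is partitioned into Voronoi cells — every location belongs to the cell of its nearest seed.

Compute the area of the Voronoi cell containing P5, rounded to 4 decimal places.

1. box [0,46]×[0,69]: [(0, 0) (46, 0) (46, 69) (0, 69)]
2. ⊥bis P5·P0 via (22.95,35.22): [(0, 59.0919) (0, 0) (46, 0) (46, 11.2441)]  |A|=1617.7276
3. ⊥bis P5·P1 via (14.015,17.295): [(0, 59.0919) (0, 21.5595) (46, 7.5625) (46, 11.2441)]  |A|=947.9204
4. ⊥bis P5·P2 via (19.255,19.975): [(35.7579, 21.8976) (0, 59.0919) (0, 21.5595) (9.0967, 18.7916)]  |A|=722.0657
5. ⊥bis P5·P3 via (21.24,42.835): [(35.7579, 21.8976) (13.7589, 44.7803) (0, 48.3579) (0, 21.5595) (9.0967, 18.7916)]  |A|=648.2217
6. ⊥bis P5·P4 via (29.655,29.935): [(29.235, 21.1377) (29.5782, 28.3256) (13.7589, 44.7803) (0, 48.3579) (0, 21.5595) (9.0967, 18.7916)]  |A|=624.909
7. ⊥bis P5·P6 via (24.53,46.26): [(29.235, 21.1377) (29.5782, 28.3256) (13.7589, 44.7803) (0, 48.3579) (0, 21.5595) (9.0967, 18.7916)]  |A|=624.909
8. ⊥bis P5·P7 via (19.84,26.855): [(27.3817, 30.6103) (13.7589, 44.7803) (0, 48.3579) (0, 21.5595) (5.7136, 19.821)]  |A|=489.6646
9. canonical 5-gon: [(27.3817, 30.6103) (13.7589, 44.7803) (0, 48.3579) (0, 21.5595) (5.7136, 19.821)]
10. shoelace: 489.6646

Area of P5's cell: 489.6646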